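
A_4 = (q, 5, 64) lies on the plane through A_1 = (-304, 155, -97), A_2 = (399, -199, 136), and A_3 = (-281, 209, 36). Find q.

A normal to the plane is n = A_1A_2 × A_1A_3 = (-59664, -88140, 46104).
A_4 lies in the plane iff n · A_1A_4 = 0.
This gives (-59664)q + (2505888) = 0, so q = 42.

42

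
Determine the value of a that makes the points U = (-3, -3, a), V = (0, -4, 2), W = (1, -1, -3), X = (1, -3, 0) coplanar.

Coplanarity ⇔ det[UV; UW; UX] = 0.
Expanding, this is linear in a: (2)a + (-4) = 0.
So a = 2.

2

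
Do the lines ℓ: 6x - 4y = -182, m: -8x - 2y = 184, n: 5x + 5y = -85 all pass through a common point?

Intersecting ℓ and m: solving the 2×2 system gives (x, y) = (-25, 8).
Substitute into n: (5)(-25) + (5)(8) = -85.
This equals -85, so (-25, 8) lies on all three lines and they are concurrent.

Yes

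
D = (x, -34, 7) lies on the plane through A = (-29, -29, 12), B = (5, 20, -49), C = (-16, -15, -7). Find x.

The plane through A, B, C has equation −77x − 147y − 161z = 4564.
Substituting D: (-77)x + (3871) = 4564, so x = -9.

-9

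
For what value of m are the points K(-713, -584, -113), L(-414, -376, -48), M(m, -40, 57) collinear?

69

Direction KL = (299, 208, 65). From the y-coordinate of M, the parameter along the line is τ = (-40 − (-584))/208 = 34/13.
Then m = (-713) + 34/13·(299) = 69.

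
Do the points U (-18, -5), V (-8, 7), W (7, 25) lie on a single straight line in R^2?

Yes

UV = (10, 12), UW = (25, 30).
Twice the signed area of △UVW is (10)(30) − (12)(25) = 0.
The triangle is degenerate (zero area), so the points are collinear.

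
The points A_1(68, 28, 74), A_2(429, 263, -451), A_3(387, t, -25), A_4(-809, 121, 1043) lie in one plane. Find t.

-555

Normal to plane A_1A_2A_4: n = (276540, 110616, 239668); plane equation n·P = 39637400.
Requiring n·A_3 = 39637400: (110616)t + (101029280) = 39637400.
So t = -555.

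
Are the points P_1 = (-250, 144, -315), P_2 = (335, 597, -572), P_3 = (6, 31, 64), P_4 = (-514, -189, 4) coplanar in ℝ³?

Yes

A normal to the plane through P_1, P_2, P_3 is n = P_1P_2 × P_1P_3 = (142646, -287507, -182073).
The plane has equation n·P = -19709513. For P_4: n·P_4 = -19709513.
Equal, so P_4 lies in the plane and all four are coplanar.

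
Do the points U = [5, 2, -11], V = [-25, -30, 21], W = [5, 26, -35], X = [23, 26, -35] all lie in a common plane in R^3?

Yes

The four points are coplanar iff the 3×3 determinant with rows UV, UW, UX is zero.
Rows: (-30, -32, 32), (0, 24, -24), (18, 24, -24).
Expanding along the first row: (-30)(0) − (-32)(432) + (32)(-432) = 0.
Zero determinant ⇒ coplanar.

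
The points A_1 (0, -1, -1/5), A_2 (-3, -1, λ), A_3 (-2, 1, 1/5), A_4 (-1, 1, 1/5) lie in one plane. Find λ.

-1/5

Normal to plane A_1A_3A_4: n = (0, 2/5, -2); plane equation n·P = 0.
Requiring n·A_2 = 0: (-2)λ + (-2/5) = 0.
So λ = -1/5.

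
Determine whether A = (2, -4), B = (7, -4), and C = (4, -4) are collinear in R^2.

AB = (5, 0), AC = (2, 0).
Checking proportionality: AC = 2/5·AB, so the vectors are parallel and the points are collinear.

Yes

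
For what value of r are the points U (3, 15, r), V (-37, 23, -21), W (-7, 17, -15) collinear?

Collinearity requires UV × UW = 0; each component is linear in r.
The x-component gives (-6)r + (-78) = 0, so r = -13.
The remaining components then also vanish.

-13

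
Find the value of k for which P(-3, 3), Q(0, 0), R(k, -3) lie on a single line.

3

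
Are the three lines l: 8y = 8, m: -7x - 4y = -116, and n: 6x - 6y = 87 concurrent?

No

The three lines meet at one point iff the augmented coefficient matrix [aᵢ bᵢ cᵢ] has rank < 3, i.e. its determinant vanishes.
Here the determinant is -168.
Nonzero, so no common point exists.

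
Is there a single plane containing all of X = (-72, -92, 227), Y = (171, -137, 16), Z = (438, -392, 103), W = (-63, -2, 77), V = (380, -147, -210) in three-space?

The plane through X, Y, Z has normal n = XY × XZ = (-57720, -77478, -49950) and equation n·P = -54834.
Checking the remaining points: n·W = -54834, n·V = -54834.
All equal -54834, so all 5 points lie in one plane.

Yes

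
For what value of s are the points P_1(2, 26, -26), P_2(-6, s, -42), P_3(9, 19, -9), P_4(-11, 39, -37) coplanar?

34

Normal to plane P_1P_3P_4: n = (-144, -144, 0); plane equation n·P = -4032.
Requiring n·P_2 = -4032: (-144)s + (864) = -4032.
So s = 34.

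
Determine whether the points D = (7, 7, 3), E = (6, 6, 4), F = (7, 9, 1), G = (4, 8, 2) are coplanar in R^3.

Yes

With D as base: DE = (-1, -1, 1), DF = (0, 2, -2), DG = (-3, 1, -1).
DF × DG = (0, 6, 6).
DE · (DF × DG) = 0.
The scalar triple product vanishes, so the four points are coplanar.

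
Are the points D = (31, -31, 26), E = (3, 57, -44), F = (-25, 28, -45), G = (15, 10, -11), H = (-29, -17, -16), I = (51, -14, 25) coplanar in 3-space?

The plane through D, E, F has normal n = DE × DF = (-2118, 1932, 3276) and equation n·P = -40374.
Checking the remaining points: n·G = -48486, n·H = -23838, n·I = -53166.
Since n·G = -48486 ≠ -40374, G is off the plane and the points are not all coplanar.

No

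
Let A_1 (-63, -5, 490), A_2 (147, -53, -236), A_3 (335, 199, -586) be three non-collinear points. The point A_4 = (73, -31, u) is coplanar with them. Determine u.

A normal to the plane is n = A_1A_2 × A_1A_3 = (199752, -62988, 61944).
A_4 lies in the plane iff n · A_1A_4 = 0.
This gives (61944)u + (-1548600) = 0, so u = 25.

25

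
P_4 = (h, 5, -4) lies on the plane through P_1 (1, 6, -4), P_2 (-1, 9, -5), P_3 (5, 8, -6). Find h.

3

The plane through P_1, P_2, P_3 has equation −4x − 8y − 16z = 12.
Substituting P_4: (-4)h + (24) = 12, so h = 3.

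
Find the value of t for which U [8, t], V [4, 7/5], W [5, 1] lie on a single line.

-1/5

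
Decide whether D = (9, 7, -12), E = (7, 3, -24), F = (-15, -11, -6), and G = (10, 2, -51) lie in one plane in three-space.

A normal to the plane through D, E, F is n = DE × DF = (-240, 300, -60).
The plane has equation n·P = 660. For G: n·G = 1260.
1260 ≠ 660, so G is off the plane.

No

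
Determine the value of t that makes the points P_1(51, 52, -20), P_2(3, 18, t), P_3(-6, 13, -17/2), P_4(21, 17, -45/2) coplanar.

-11

The points are coplanar iff P_1P_2 · (P_1P_3 × P_1P_4) = 0.
Expanding, this is linear in t: (825)t + (9075) = 0.
So t = -11.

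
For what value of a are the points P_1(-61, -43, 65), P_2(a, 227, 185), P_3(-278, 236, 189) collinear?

-271

Collinearity requires P_1P_2 × P_1P_3 = 0; each component is linear in a.
The y-component gives (-124)a + (-33604) = 0, so a = -271.
The remaining components then also vanish.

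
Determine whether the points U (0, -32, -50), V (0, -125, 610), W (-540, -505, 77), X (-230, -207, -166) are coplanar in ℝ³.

With U as base: UV = (0, -93, 660), UW = (-540, -473, 127), UX = (-230, -175, -116).
UW × UX = (77093, -91850, -14290).
UV · (UW × UX) = -889350.
Since -889350 ≠ 0, the four points are not coplanar.

No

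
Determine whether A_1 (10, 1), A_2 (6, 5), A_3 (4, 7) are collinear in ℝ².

Yes

A_1A_2 = (-4, 4), A_1A_3 = (-6, 6).
det[A_1A_2; A_1A_3] = (-4)(6) − (4)(-6) = 0.
The determinant is zero, so the points are collinear.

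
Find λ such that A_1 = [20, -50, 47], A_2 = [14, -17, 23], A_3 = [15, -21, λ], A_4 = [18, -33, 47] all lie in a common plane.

Normal to plane A_1A_2A_4: n = (408, 48, -36); plane equation n·P = 4068.
Requiring n·A_3 = 4068: (-36)λ + (5112) = 4068.
So λ = 29.

29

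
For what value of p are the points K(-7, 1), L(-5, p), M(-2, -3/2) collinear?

0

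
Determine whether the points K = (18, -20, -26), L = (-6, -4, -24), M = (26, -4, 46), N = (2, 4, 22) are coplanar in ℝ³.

A normal to the plane through K, L, M is n = KL × KM = (1120, 1744, -512).
The plane has equation n·P = -1408. For N: n·N = -2048.
-2048 ≠ -1408, so N is off the plane.

No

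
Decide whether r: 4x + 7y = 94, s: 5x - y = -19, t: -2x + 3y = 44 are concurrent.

The three lines meet at one point iff the augmented coefficient matrix [aᵢ bᵢ cᵢ] has rank < 3, i.e. its determinant vanishes.
Here the determinant is 0.
It vanishes, so the lines are concurrent at (-1, 14).

Yes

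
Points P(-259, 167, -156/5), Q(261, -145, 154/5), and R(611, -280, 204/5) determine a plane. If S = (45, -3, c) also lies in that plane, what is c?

-1/5

A normal to the plane is n = PQ × PR = (5250, 16500, 39000).
S lies in the plane iff n · PS = 0.
This gives (39000)c + (7800) = 0, so c = -1/5.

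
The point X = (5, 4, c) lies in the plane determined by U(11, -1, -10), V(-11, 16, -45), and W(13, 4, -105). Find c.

Coplanarity requires UV · (UW × UX) = 0.
UV = (-22, 17, -35), UW = (2, 5, -95); the triple product is linear in c with coefficient -144 and constant term -3600.
Setting it to zero: c = -25.

-25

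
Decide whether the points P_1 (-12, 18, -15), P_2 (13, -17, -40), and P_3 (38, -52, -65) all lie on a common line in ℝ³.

P_1P_2 = (25, -35, -25), P_1P_3 = (50, -70, -50).
Each component of P_1P_3 is 2 times the corresponding component of P_1P_2, so P_1P_3 = 2·P_1P_2 and the points are collinear.

Yes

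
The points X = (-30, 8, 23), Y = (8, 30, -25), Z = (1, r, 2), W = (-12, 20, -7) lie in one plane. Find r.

22

The points are coplanar iff XY · (XZ × XW) = 0.
Expanding, this is linear in r: (-276)r + (6072) = 0.
So r = 22.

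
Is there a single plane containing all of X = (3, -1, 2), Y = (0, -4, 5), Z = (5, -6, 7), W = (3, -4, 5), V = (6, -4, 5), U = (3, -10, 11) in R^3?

The plane through X, Y, Z has normal n = XY × XZ = (0, 21, 21) and equation n·P = 21.
Checking the remaining points: n·W = 21, n·V = 21, n·U = 21.
All equal 21, so all 6 points lie in one plane.

Yes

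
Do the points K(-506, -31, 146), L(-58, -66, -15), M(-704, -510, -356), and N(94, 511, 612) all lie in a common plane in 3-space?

A normal to the plane through K, L, M is n = KL × KM = (-59549, 256774, -221522).
The plane has equation n·P = -10170412. For N: n·N = -9957556.
-9957556 ≠ -10170412, so N is off the plane.

No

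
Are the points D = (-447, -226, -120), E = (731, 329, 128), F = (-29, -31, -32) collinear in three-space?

No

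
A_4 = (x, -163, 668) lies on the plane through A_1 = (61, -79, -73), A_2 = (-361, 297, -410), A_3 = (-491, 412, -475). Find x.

139

A normal to the plane is n = A_1A_2 × A_1A_3 = (14315, 16380, 350).
A_4 lies in the plane iff n · A_1A_4 = 0.
This gives (14315)x + (-1989785) = 0, so x = 139.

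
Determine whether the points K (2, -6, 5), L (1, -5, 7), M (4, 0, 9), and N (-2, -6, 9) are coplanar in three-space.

Yes

With K as base: KL = (-1, 1, 2), KM = (2, 6, 4), KN = (-4, 0, 4).
KM × KN = (24, -24, 24).
KL · (KM × KN) = 0.
The scalar triple product vanishes, so the four points are coplanar.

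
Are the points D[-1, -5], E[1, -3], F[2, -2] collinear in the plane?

Yes

DE = (2, 2), DF = (3, 3).
Twice the signed area of △DEF is (2)(3) − (2)(3) = 0.
The triangle is degenerate (zero area), so the points are collinear.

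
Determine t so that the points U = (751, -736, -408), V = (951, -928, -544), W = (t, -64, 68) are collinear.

51

Collinearity requires UV × UW = 0; each component is linear in t.
The y-component gives (-136)t + (6936) = 0, so t = 51.
The remaining components then also vanish.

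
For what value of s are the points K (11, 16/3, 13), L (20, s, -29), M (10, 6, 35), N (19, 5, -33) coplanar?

Normal to plane KMN: n = (-70/3, 130, -5); plane equation n·P = 1115/3.
Requiring n·L = 1115/3: (130)s + (-965/3) = 1115/3.
So s = 16/3.

16/3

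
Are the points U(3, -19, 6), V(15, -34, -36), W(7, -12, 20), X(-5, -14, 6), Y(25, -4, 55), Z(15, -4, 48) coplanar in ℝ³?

No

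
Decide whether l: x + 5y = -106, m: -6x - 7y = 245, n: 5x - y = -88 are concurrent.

Intersecting l and m: solving the 2×2 system gives (x, y) = (-21, -17).
Substitute into n: (5)(-21) + (-1)(-17) = -88.
This equals -88, so (-21, -17) lies on all three lines and they are concurrent.

Yes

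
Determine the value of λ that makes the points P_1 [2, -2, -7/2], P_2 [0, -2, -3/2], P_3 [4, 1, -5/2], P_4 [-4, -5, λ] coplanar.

The points are coplanar iff P_1P_2 · (P_1P_3 × P_1P_4) = 0.
Expanding, this is linear in λ: (-6)λ + (-3) = 0.
So λ = -1/2.

-1/2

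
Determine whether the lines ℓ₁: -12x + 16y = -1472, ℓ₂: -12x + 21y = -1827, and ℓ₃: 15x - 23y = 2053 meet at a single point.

Yes

Lines aᵢx + bᵢy = cᵢ with pairwise distinct directions are concurrent exactly when det[aᵢ bᵢ cᵢ] = 0.
Here the determinant is 0.
It vanishes, so the lines are concurrent at (28, -71).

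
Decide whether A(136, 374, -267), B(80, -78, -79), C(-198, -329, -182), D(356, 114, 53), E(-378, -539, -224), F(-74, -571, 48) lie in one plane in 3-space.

Yes

The plane through A, B, C has normal n = AB × AC = (93744, -58032, -111600) and equation n·P = 20842416.
Checking the remaining points: n·D = 20842416, n·E = 20842416, n·F = 20842416.
All equal 20842416, so all 6 points lie in one plane.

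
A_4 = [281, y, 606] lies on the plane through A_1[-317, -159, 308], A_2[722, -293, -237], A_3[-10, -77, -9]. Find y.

A normal to the plane is n = A_1A_2 × A_1A_3 = (87168, 162048, 126336).
A_4 lies in the plane iff n · A_1A_4 = 0.
This gives (162048)y + (115540224) = 0, so y = -713.

-713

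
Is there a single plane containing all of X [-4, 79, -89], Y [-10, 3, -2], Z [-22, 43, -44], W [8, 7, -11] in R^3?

With X as base: XY = (-6, -76, 87), XZ = (-18, -36, 45), XW = (12, -72, 78).
XZ × XW = (432, 1944, 1728).
XY · (XZ × XW) = 0.
The scalar triple product vanishes, so the four points are coplanar.

Yes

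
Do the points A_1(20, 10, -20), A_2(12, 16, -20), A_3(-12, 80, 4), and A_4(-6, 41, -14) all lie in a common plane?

Yes

With A_1 as base: A_1A_2 = (-8, 6, 0), A_1A_3 = (-32, 70, 24), A_1A_4 = (-26, 31, 6).
A_1A_3 × A_1A_4 = (-324, -432, 828).
A_1A_2 · (A_1A_3 × A_1A_4) = 0.
The scalar triple product vanishes, so the four points are coplanar.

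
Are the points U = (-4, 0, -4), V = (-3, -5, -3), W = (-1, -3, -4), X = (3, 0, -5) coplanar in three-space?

No

With U as base: UV = (1, -5, 1), UW = (3, -3, 0), UX = (7, 0, -1).
UW × UX = (3, 3, 21).
UV · (UW × UX) = 9.
Since 9 ≠ 0, the four points are not coplanar.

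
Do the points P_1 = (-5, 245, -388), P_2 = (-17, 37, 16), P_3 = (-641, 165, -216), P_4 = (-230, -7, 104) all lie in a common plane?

A normal to the plane through P_1, P_2, P_3 is n = P_1P_2 × P_1P_3 = (-3456, -254880, -131328).
The plane has equation n·P = -11473056. For P_4: n·P_4 = -11079072.
-11079072 ≠ -11473056, so P_4 is off the plane.

No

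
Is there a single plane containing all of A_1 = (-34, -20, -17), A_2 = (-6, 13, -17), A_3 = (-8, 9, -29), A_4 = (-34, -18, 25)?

No

A normal to the plane through A_1, A_2, A_3 is n = A_1A_2 × A_1A_3 = (-396, 336, -46).
The plane has equation n·P = 7526. For A_4: n·A_4 = 6266.
6266 ≠ 7526, so A_4 is off the plane.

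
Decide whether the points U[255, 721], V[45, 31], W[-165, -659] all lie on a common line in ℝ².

UV = (-210, -690), UW = (-420, -1380).
Twice the signed area of △UVW is (-210)(-1380) − (-690)(-420) = 0.
The triangle is degenerate (zero area), so the points are collinear.

Yes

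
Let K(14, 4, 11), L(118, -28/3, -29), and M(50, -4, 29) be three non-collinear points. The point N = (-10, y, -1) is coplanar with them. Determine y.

A normal to the plane is n = KL × KM = (-560, -3312, -352).
N lies in the plane iff n · KN = 0.
This gives (-3312)y + (30912) = 0, so y = 28/3.

28/3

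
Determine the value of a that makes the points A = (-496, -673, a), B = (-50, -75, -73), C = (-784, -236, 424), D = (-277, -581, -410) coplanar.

Coplanarity ⇔ det[AB; AC; AD] = 0.
Expanding, this is linear in a: (-334857)a + (-103470813) = 0.
So a = -309.

-309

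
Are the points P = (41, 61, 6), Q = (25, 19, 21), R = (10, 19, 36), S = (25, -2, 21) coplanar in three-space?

The four points are coplanar iff the 3×3 determinant with rows PQ, PR, PS is zero.
Rows: (-16, -42, 15), (-31, -42, 30), (-16, -63, 15).
Expanding along the first row: (-16)(1260) − (-42)(15) + (15)(1281) = -315.
Nonzero ⇒ not coplanar.

No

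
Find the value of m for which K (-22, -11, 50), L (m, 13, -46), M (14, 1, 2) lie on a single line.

Direction KM = (36, 12, -48). From the y-coordinate of L, the parameter along the line is τ = (13 − (-11))/12 = 2.
Then m = (-22) + 2·(36) = 50.

50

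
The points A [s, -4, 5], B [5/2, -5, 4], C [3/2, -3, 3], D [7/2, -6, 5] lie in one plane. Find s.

Coplanarity ⇔ det[AB; AC; AD] = 0.
Expanding, this is linear in s: (-1)s + (7/2) = 0.
So s = 7/2.

7/2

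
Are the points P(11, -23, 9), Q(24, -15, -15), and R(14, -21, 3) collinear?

No

PQ = (13, 8, -24), PR = (3, 2, -6).
PQ × PR = (0, 6, 2).
The cross product is nonzero, so the points do not lie on one line.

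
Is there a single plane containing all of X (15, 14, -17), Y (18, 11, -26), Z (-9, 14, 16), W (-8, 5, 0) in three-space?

The four points are coplanar iff the 3×3 determinant with rows XY, XZ, XW is zero.
Rows: (3, -3, -9), (-24, 0, 33), (-23, -9, 17).
Expanding along the first row: (3)(297) − (-3)(351) + (-9)(216) = 0.
Zero determinant ⇒ coplanar.

Yes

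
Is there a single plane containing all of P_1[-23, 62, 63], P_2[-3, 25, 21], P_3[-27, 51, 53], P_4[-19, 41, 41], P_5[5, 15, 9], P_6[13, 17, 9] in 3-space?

The plane through P_1, P_2, P_3 has normal n = P_1P_2 × P_1P_3 = (-92, 368, -368) and equation n·P = 1748.
Checking the remaining points: n·P_4 = 1748, n·P_5 = 1748, n·P_6 = 1748.
All equal 1748, so all 6 points lie in one plane.

Yes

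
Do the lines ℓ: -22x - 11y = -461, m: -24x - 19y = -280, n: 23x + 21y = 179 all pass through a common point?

No

Intersecting ℓ and m: solving the 2×2 system gives (x, y) = (5679/154, -2452/77).
Substitute into n: (23)(5679/154) + (21)(-2452/77) = 27633/154.
But n requires 179 ≠ 27633/154, so the three lines have no common point.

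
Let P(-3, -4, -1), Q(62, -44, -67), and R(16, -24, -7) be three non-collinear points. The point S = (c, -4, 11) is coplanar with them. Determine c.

-9

A normal to the plane is n = PQ × PR = (-1080, -864, -540).
S lies in the plane iff n · PS = 0.
This gives (-1080)c + (-9720) = 0, so c = -9.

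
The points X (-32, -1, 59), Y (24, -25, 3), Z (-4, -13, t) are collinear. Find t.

31

Collinearity requires XY × XZ = 0; each component is linear in t.
The x-component gives (-24)t + (744) = 0, so t = 31.
The remaining components then also vanish.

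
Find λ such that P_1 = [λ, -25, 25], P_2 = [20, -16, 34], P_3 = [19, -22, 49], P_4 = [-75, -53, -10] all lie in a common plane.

-2

Coplanarity ⇔ det[P_1P_2; P_1P_3; P_1P_4] = 0.
Expanding, this is linear in λ: (-819)λ + (-1638) = 0.
So λ = -2.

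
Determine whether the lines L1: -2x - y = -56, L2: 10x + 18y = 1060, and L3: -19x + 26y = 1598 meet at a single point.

The three lines meet at one point iff the augmented coefficient matrix [aᵢ bᵢ cᵢ] has rank < 3, i.e. its determinant vanishes.
Here the determinant is 0.
It vanishes, so the lines are concurrent at (-2, 60).

Yes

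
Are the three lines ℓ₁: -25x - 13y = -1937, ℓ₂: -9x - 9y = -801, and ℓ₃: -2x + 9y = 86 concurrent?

Yes

Intersecting ℓ₁ and ℓ₂: solving the 2×2 system gives (x, y) = (65, 24).
Substitute into ℓ₃: (-2)(65) + (9)(24) = 86.
This equals 86, so (65, 24) lies on all three lines and they are concurrent.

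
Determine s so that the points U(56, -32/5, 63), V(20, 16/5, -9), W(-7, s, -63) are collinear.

52/5

Direction UV = (-36, 48/5, -72). From the x-coordinate of W, the parameter along the line is τ = (-7 − 56)/(-36) = 7/4.
Then s = (-32/5) + 7/4·(48/5) = 52/5.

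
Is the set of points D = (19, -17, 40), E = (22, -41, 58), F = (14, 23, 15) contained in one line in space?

No

DE = (3, -24, 18), DF = (-5, 40, -25).
Comparing components 2 and 3: (-24)(-25) − (18)(40) = -120 ≠ 0, so DE and DF are not parallel and the points are not collinear.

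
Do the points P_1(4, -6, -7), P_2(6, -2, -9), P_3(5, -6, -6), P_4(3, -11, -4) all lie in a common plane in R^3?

The four points are coplanar iff the 3×3 determinant with rows P_1P_2, P_1P_3, P_1P_4 is zero.
Rows: (2, 4, -2), (1, 0, 1), (-1, -5, 3).
Expanding along the first row: (2)(5) − (4)(4) + (-2)(-5) = 4.
Nonzero ⇒ not coplanar.

No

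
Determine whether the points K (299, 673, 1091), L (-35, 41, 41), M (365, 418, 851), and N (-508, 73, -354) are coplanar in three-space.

Yes

With K as base: KL = (-334, -632, -1050), KM = (66, -255, -240), KN = (-807, -600, -1445).
KM × KN = (224475, 289050, -245385).
KL · (KM × KN) = 0.
The scalar triple product vanishes, so the four points are coplanar.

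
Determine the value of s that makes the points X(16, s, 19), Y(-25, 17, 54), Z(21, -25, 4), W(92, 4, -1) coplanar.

-8

The points are coplanar iff XY · (XZ × XW) = 0.
Expanding, this is linear in s: (3320)s + (26560) = 0.
So s = -8.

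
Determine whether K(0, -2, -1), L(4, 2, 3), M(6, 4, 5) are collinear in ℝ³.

Yes

KL = (4, 4, 4), KM = (6, 6, 6).
KL × KM = (0, 0, 0).
The cross product vanishes, so the three points are collinear.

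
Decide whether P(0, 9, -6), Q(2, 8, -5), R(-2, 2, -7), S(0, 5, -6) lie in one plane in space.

The four points are coplanar iff the 3×3 determinant with rows PQ, PR, PS is zero.
Rows: (2, -1, 1), (-2, -7, -1), (0, -4, 0).
Expanding along the first row: (2)(-4) − (-1)(0) + (1)(8) = 0.
Zero determinant ⇒ coplanar.

Yes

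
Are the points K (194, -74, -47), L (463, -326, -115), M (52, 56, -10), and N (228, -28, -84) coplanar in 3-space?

Yes

With K as base: KL = (269, -252, -68), KM = (-142, 130, 37), KN = (34, 46, -37).
KM × KN = (-6512, -3996, -10952).
KL · (KM × KN) = 0.
The scalar triple product vanishes, so the four points are coplanar.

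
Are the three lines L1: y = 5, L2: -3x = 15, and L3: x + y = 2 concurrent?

Lines aᵢx + bᵢy = cᵢ with pairwise distinct directions are concurrent exactly when det[aᵢ bᵢ cᵢ] = 0.
Here the determinant is 6.
Nonzero, so no common point exists.

No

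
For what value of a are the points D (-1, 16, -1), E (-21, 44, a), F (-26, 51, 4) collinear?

3

Collinearity requires DE × DF = 0; each component is linear in a.
The x-component gives (-35)a + (105) = 0, so a = 3.
The remaining components then also vanish.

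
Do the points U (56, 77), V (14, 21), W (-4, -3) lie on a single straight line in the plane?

Yes

UV = (-42, -56), UW = (-60, -80).
Checking proportionality: UW = 10/7·UV, so the vectors are parallel and the points are collinear.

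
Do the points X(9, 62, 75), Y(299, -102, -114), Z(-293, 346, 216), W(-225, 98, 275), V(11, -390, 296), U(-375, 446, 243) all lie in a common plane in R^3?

Yes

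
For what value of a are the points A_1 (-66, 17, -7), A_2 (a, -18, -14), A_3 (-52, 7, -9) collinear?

-17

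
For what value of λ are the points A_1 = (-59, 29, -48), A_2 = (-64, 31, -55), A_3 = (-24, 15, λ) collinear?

1

Direction A_1A_2 = (-5, 2, -7). From the x-coordinate of A_3, the parameter along the line is τ = (-24 − (-59))/(-5) = -7.
Then λ = (-48) + (-7)·(-7) = 1.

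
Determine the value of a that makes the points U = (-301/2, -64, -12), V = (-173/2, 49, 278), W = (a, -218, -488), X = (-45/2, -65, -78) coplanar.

-74

The points are coplanar iff UV · (UW × UX) = 0.
Expanding, this is linear in a: (7168)a + (530432) = 0.
So a = -74.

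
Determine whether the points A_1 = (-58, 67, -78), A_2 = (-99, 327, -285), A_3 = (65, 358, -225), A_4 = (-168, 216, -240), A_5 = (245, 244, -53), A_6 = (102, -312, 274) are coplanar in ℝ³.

Yes

The plane through A_1, A_2, A_3 has normal n = A_1A_2 × A_1A_3 = (22017, -31488, -43911) and equation n·P = 38376.
Checking the remaining points: n·A_4 = 38376, n·A_5 = 38376, n·A_6 = 38376.
All equal 38376, so all 6 points lie in one plane.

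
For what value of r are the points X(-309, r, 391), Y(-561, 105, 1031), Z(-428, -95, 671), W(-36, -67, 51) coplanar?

Coplanarity ⇔ det[XY; XZ; XW] = 0.
Expanding, this is linear in r: (58660)r + (12611900) = 0.
So r = -215.

-215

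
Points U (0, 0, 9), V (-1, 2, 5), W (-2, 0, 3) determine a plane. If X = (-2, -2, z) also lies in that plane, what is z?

The plane through U, V, W has equation −12x + 2y + 4z = 36.
Substituting X: (4)z + (20) = 36, so z = 4.

4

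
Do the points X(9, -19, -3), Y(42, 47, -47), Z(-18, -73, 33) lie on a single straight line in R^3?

Yes

XY = (33, 66, -44), XZ = (-27, -54, 36).
XY × XZ = (0, 0, 0).
The cross product vanishes, so the three points are collinear.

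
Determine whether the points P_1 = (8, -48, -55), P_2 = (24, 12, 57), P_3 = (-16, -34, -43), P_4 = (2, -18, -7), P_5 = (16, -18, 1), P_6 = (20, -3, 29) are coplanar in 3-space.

The plane through P_1, P_2, P_3 has normal n = P_1P_2 × P_1P_3 = (-848, -2880, 1664) and equation n·P = 39936.
Checking the remaining points: n·P_4 = 38496, n·P_5 = 39936, n·P_6 = 39936.
Since n·P_4 = 38496 ≠ 39936, P_4 is off the plane and the points are not all coplanar.

No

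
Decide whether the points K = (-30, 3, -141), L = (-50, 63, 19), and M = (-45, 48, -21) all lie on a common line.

KL = (-20, 60, 160), KM = (-15, 45, 120).
Each component of KM is 3/4 times the corresponding component of KL, so KM = 3/4·KL and the points are collinear.

Yes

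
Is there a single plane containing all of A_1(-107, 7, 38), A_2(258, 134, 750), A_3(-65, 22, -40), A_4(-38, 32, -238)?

Yes

A normal to the plane through A_1, A_2, A_3 is n = A_1A_2 × A_1A_3 = (-20586, 58374, 141).
The plane has equation n·P = 2616678. For A_4: n·A_4 = 2616678.
Equal, so A_4 lies in the plane and all four are coplanar.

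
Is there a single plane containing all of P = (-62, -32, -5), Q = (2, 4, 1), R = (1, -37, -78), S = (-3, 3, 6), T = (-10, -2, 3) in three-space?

The plane through P, Q, R has normal n = PQ × PR = (-2598, 5050, -2588) and equation n·X = 12416.
Checking the remaining points: n·S = 7416, n·T = 8116.
Since n·S = 7416 ≠ 12416, S is off the plane and the points are not all coplanar.

No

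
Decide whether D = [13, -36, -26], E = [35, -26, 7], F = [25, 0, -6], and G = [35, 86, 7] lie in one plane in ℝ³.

A normal to the plane through D, E, F is n = DE × DF = (-988, -44, 672).
The plane has equation n·P = -28732. For G: n·G = -33660.
-33660 ≠ -28732, so G is off the plane.

No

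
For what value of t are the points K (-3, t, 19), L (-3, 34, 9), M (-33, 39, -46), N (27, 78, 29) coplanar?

The points are coplanar iff KL · (KM × KN) = 0.
Expanding, this is linear in t: (1050)t + (-21000) = 0.
So t = 20.

20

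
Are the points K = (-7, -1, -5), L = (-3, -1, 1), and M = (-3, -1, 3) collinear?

No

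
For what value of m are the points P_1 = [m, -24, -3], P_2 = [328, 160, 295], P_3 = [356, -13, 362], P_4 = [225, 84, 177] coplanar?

69

Coplanarity ⇔ det[P_1P_2; P_1P_3; P_1P_4] = 0.
Expanding, this is linear in m: (-25506)m + (1759914) = 0.
So m = 69.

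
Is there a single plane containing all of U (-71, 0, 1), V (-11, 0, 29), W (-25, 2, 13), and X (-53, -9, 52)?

Yes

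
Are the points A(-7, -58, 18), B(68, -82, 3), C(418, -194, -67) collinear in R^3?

Yes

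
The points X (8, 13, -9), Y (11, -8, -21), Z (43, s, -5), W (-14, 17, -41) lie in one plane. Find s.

-52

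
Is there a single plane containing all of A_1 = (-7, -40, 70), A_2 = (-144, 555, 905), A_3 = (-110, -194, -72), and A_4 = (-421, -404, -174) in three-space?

A normal to the plane through A_1, A_2, A_3 is n = A_1A_2 × A_1A_3 = (44100, -105459, 82383).
The plane has equation n·P = 9676470. For A_4: n·A_4 = 9704694.
9704694 ≠ 9676470, so A_4 is off the plane.

No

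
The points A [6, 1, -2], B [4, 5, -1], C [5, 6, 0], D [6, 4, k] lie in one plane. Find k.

Coplanarity ⇔ det[AB; AC; AD] = 0.
Expanding, this is linear in k: (-6)k + (-3) = 0.
So k = -1/2.

-1/2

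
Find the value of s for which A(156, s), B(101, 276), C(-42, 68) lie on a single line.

The three points are collinear iff det[AB; AC] = 0.
This determinant is linear in s: (-143)s + (50908) = 0, so s = 356.

356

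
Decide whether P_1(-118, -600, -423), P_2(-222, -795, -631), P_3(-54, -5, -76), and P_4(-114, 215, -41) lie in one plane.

The four points are coplanar iff the 3×3 determinant with rows P_1P_2, P_1P_3, P_1P_4 is zero.
Rows: (-104, -195, -208), (64, 595, 347), (4, 815, 382).
Expanding along the first row: (-104)(-55515) − (-195)(23060) + (-208)(49780) = -83980.
Nonzero ⇒ not coplanar.

No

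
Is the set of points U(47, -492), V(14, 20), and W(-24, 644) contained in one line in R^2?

UV = (-33, 512), UW = (-71, 1136).
Twice the signed area of △UVW is (-33)(1136) − (512)(-71) = -1136.
The area is nonzero, so the three points are not collinear.

No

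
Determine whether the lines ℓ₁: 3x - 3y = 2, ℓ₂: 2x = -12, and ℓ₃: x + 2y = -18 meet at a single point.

Intersecting ℓ₁ and ℓ₂: solving the 2×2 system gives (x, y) = (-6, -20/3).
Substitute into ℓ₃: (1)(-6) + (2)(-20/3) = -58/3.
But ℓ₃ requires -18 ≠ -58/3, so the three lines have no common point.

No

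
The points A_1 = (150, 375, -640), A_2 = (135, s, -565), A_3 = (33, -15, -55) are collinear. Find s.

Direction A_1A_3 = (-117, -390, 585). From the x-coordinate of A_2, the parameter along the line is τ = (135 − 150)/(-117) = 5/39.
Then s = 375 + 5/39·(-390) = 325.

325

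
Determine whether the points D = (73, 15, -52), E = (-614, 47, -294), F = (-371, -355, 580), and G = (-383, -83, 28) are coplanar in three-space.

Yes

With D as base: DE = (-687, 32, -242), DF = (-444, -370, 632), DG = (-456, -98, 80).
DF × DG = (32336, -252672, -125208).
DE · (DF × DG) = 0.
The scalar triple product vanishes, so the four points are coplanar.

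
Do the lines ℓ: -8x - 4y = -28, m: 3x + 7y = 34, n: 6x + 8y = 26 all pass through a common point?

No

Lines aᵢx + bᵢy = cᵢ with pairwise distinct directions are concurrent exactly when det[aᵢ bᵢ cᵢ] = 0.
Here the determinant is 720.
Nonzero, so no common point exists.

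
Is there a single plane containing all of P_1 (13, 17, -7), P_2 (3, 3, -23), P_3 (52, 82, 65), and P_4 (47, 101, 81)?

With P_1 as base: P_1P_2 = (-10, -14, -16), P_1P_3 = (39, 65, 72), P_1P_4 = (34, 84, 88).
P_1P_3 × P_1P_4 = (-328, -984, 1066).
P_1P_2 · (P_1P_3 × P_1P_4) = 0.
The scalar triple product vanishes, so the four points are coplanar.

Yes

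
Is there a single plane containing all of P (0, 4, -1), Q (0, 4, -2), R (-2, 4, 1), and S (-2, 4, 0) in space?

Yes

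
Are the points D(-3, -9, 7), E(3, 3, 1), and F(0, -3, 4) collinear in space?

DE = (6, 12, -6), DF = (3, 6, -3).
DE × DF = (0, 0, 0).
The cross product vanishes, so the three points are collinear.

Yes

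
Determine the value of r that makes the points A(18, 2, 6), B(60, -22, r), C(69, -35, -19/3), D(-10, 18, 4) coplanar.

9

Normal to plane ACD: n = (814/3, 1342/3, -220); plane equation n·P = 13376/3.
Requiring n·B = 13376/3: (-220)r + (19316/3) = 13376/3.
So r = 9.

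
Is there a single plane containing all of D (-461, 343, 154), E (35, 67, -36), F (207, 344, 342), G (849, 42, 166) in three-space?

A normal to the plane through D, E, F is n = DE × DF = (-51698, -220168, 184864).
The plane has equation n·P = -23215790. For G: n·G = -22451234.
-22451234 ≠ -23215790, so G is off the plane.

No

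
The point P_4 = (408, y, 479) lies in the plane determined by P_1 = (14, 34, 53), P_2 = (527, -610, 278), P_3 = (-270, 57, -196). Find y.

A normal to the plane is n = P_1P_2 × P_1P_3 = (155181, 63837, -171097).
P_4 lies in the plane iff n · P_1P_4 = 0.
This gives (63837)y + (-13916466) = 0, so y = 218.

218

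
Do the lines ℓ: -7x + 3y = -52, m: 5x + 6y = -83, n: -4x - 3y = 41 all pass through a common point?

Lines aᵢx + bᵢy = cᵢ with pairwise distinct directions are concurrent exactly when det[aᵢ bᵢ cᵢ] = 0.
Here the determinant is -66.
Nonzero, so no common point exists.

No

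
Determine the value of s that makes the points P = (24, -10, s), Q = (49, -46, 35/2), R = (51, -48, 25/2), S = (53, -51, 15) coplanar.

-5/2

The points are coplanar iff PQ · (PR × PS) = 0.
Expanding, this is linear in s: (2)s + (5) = 0.
So s = -5/2.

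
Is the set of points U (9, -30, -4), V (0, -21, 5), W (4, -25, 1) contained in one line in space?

Yes

UV = (-9, 9, 9), UW = (-5, 5, 5).
Each component of UW is 5/9 times the corresponding component of UV, so UW = 5/9·UV and the points are collinear.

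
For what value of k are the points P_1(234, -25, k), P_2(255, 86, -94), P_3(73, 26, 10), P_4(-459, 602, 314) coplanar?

-82

Coplanarity ⇔ det[P_1P_2; P_1P_3; P_1P_4] = 0.
Expanding, this is linear in k: (136752)k + (11213664) = 0.
So k = -82.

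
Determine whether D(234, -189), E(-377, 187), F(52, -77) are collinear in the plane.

Yes

DE = (-611, 376), DF = (-182, 112).
Checking proportionality: DF = 14/47·DE, so the vectors are parallel and the points are collinear.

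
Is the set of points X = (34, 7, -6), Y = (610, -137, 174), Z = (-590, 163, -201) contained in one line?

XY = (576, -144, 180), XZ = (-624, 156, -195).
XY × XZ = (0, 0, 0).
The cross product vanishes, so the three points are collinear.

Yes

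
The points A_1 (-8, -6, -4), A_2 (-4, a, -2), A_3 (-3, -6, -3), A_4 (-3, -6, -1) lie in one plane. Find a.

Normal to plane A_1A_3A_4: n = (0, -10, 0); plane equation n·P = 60.
Requiring n·A_2 = 60: (-10)a + (0) = 60.
So a = -6.

-6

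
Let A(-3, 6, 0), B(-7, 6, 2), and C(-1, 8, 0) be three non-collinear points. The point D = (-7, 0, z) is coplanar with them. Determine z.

A normal to the plane is n = AB × AC = (-4, 4, -8).
D lies in the plane iff n · AD = 0.
This gives (-8)z + (-8) = 0, so z = -1.

-1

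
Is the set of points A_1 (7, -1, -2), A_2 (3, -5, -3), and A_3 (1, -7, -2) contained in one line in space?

No

A_1A_2 = (-4, -4, -1), A_1A_3 = (-6, -6, 0).
Comparing components 2 and 3: (-4)(0) − (-1)(-6) = -6 ≠ 0, so A_1A_2 and A_1A_3 are not parallel and the points are not collinear.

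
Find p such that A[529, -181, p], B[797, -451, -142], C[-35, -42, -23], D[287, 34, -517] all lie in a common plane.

Coplanarity ⇔ det[AB; AC; AD] = 0.
Expanding, this is linear in p: (194930)p + (71734240) = 0.
So p = -368.

-368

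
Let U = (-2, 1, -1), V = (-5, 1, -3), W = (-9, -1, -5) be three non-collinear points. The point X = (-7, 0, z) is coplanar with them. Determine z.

-4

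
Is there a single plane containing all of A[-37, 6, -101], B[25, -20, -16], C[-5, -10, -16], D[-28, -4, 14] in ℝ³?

A normal to the plane through A, B, C is n = AB × AC = (-850, -2550, -160).
The plane has equation n·P = 32310. For D: n·D = 31760.
31760 ≠ 32310, so D is off the plane.

No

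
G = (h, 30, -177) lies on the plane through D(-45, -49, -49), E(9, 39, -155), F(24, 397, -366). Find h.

A normal to the plane is n = DE × DF = (19380, 9804, 18012).
G lies in the plane iff n · DG = 0.
This gives (19380)h + (-658920) = 0, so h = 34.

34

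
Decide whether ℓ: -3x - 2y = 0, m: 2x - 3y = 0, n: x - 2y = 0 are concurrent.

Intersecting ℓ and m: solving the 2×2 system gives (x, y) = (0, 0).
Substitute into n: (1)(0) + (-2)(0) = 0.
This equals 0, so (0, 0) lies on all three lines and they are concurrent.

Yes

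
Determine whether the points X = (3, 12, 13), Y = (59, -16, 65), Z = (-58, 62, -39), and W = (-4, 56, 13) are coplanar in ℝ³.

A normal to the plane through X, Y, Z is n = XY × XZ = (-1144, -260, 1092).
The plane has equation n·P = 7644. For W: n·W = 4212.
4212 ≠ 7644, so W is off the plane.

No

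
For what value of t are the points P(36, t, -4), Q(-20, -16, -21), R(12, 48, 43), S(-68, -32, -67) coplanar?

-56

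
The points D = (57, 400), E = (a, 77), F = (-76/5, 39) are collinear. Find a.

-38/5

The three points are collinear iff det[DE; DF] = 0.
This determinant is linear in a: (-361)a + (-13718/5) = 0, so a = -38/5.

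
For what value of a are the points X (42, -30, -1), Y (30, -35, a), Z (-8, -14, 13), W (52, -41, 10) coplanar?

Coplanarity ⇔ det[XY; XZ; XW] = 0.
Expanding, this is linear in a: (390)a + (-7020) = 0.
So a = 18.

18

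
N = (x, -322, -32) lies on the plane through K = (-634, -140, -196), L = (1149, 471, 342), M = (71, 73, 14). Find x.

40

The plane through K, L, M has equation 13716x + 4860y − 50976z = 614952.
Substituting N: (13716)x + (66312) = 614952, so x = 40.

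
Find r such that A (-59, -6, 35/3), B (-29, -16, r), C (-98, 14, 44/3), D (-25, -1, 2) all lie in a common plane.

23/3

Normal to plane ACD: n = (-625/3, -275, -875); plane equation n·P = 11200/3.
Requiring n·B = 11200/3: (-875)r + (31325/3) = 11200/3.
So r = 23/3.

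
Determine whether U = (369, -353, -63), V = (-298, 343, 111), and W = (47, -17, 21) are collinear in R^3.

Yes

UV = (-667, 696, 174), UW = (-322, 336, 84).
UV × UW = (0, 0, 0).
The cross product vanishes, so the three points are collinear.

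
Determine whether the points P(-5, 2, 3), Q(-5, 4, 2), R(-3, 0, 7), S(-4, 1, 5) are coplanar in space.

With P as base: PQ = (0, 2, -1), PR = (2, -2, 4), PS = (1, -1, 2).
PR × PS = (0, 0, 0).
PQ · (PR × PS) = 0.
The scalar triple product vanishes, so the four points are coplanar.

Yes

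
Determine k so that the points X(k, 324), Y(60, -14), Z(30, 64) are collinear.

The three points are collinear iff det[XY; XZ] = 0.
This determinant is linear in k: (-78)k + (-5460) = 0, so k = -70.

-70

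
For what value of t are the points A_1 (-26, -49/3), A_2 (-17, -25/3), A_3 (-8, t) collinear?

Collinearity: (A_3 − A_1) must be parallel to (A_2 − A_1) = (9, 8).
Cross-multiplying the components: (t − (-49/3))·(9) = (18)·(8).
Solving gives t = -1/3.

-1/3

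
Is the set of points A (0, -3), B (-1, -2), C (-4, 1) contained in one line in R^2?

Yes

AB = (-1, 1), AC = (-4, 4).
Twice the signed area of △ABC is (-1)(4) − (1)(-4) = 0.
The triangle is degenerate (zero area), so the points are collinear.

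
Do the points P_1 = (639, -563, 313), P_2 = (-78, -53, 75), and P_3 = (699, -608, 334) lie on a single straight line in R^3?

No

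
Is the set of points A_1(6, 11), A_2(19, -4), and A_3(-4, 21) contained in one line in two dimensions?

No

A_1A_2 = (13, -15), A_1A_3 = (-10, 10).
If collinear, A_1A_3 would be a scalar multiple of A_1A_2. But (13)·(10) ≠ (-15)·(-10) (difference -20), so they are not parallel; the points are not collinear.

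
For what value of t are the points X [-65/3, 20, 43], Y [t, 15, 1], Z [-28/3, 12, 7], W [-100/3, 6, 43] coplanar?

-11/3

Coplanarity ⇔ det[XY; XZ; XW] = 0.
Expanding, this is linear in t: (-504)t + (-1848) = 0.
So t = -11/3.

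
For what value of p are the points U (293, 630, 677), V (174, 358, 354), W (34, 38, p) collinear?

Direction UV = (-119, -272, -323). From the x-coordinate of W, the parameter along the line is τ = (34 − 293)/(-119) = 37/17.
Then p = 677 + 37/17·(-323) = -26.

-26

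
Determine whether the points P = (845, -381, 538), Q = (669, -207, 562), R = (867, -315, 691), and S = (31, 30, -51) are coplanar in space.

Yes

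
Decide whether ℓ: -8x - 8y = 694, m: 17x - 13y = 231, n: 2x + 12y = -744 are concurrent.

Intersecting ℓ and m: solving the 2×2 system gives (x, y) = (-3587/120, -6823/120).
Substitute into n: (2)(-3587/120) + (12)(-6823/120) = -8905/12.
But n requires -744 ≠ -8905/12, so the three lines have no common point.

No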